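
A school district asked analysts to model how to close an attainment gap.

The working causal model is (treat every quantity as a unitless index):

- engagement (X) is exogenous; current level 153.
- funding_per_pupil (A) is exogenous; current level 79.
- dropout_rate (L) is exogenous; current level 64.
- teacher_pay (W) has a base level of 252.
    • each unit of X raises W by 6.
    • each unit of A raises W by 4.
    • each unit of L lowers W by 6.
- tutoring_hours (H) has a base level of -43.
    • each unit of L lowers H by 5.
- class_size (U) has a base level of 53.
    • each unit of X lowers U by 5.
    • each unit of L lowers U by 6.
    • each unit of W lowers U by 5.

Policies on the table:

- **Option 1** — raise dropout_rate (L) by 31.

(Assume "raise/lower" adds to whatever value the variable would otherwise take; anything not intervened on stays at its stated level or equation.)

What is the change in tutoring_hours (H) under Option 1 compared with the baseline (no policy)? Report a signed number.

-155

Baseline:
  L = 64
  H = -43 − 5·64 = -363
Option 1 (L + 31):
  L = 64 + 31 = 95
  H = -43 − 5·95 = -518
Change in H: -518 − (-363) = -155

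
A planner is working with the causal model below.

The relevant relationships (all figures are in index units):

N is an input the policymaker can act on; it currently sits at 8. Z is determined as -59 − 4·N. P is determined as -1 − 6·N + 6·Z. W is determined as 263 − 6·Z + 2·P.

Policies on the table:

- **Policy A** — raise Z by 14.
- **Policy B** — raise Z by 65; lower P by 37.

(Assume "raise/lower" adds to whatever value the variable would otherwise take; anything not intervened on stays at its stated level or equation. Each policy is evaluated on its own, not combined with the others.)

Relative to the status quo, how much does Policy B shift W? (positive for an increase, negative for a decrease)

316

Baseline:
  N = 8
  Z = -59 − 4·8 = -91
  P = -1 − 6·8 + 6·(-91) = -595
  W = 263 − 6·(-91) + 2·(-595) = -381
Policy B (Z + 65, P − 37):
  N = 8
  Z = -59 − 4·8 (+65 from intervention) = -26
  P = -1 − 6·8 + 6·(-26) (−37 from intervention) = -242
  W = 263 − 6·(-26) + 2·(-242) = -65
Change in W: -65 − (-381) = 316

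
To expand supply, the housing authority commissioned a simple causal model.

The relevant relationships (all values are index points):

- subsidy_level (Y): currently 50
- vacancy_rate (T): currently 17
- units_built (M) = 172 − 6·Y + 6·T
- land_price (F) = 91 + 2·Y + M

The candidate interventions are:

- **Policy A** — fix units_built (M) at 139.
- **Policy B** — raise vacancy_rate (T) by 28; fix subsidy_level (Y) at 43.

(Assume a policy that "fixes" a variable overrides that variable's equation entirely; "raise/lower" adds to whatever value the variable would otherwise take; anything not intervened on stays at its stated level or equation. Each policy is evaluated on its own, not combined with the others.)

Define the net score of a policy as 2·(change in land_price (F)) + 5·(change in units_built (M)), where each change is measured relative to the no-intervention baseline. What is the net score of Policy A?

1155

Baseline:
  Y = 50
  T = 17
  M = 172 − 6·50 + 6·17 = -26
  F = 91 + 2·50 + (-26) = 165
Policy A (M := 139):
  Y = 50
  T = 17
  M = 139
  F = 91 + 2·50 + 139 = 330
ΔF = 330 − 165 = 165; ΔM = 139 − (-26) = 165
Score = 2·165 + 5·165 = 1155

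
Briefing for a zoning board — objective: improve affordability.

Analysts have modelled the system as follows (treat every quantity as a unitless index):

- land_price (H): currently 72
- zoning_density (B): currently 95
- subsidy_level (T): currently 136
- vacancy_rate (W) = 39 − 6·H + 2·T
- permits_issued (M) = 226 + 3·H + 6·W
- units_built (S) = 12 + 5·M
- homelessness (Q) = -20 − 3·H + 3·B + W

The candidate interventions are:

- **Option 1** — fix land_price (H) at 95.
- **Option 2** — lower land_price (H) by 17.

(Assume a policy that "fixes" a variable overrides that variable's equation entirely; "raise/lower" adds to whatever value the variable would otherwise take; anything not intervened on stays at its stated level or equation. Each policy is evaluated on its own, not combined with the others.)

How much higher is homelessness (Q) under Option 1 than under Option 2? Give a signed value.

Option 1 (H := 95):
  H = 95
  B = 95
  T = 136
  W = 39 − 6·95 + 2·136 = -259
  Q = -20 − 3·95 + 3·95 + (-259) = -279
Option 2 (H − 17):
  H = 72 − 17 = 55
  B = 95
  T = 136
  W = 39 − 6·55 + 2·136 = -19
  Q = -20 − 3·55 + 3·95 + (-19) = 81
Q: -279 − 81 = -360

-360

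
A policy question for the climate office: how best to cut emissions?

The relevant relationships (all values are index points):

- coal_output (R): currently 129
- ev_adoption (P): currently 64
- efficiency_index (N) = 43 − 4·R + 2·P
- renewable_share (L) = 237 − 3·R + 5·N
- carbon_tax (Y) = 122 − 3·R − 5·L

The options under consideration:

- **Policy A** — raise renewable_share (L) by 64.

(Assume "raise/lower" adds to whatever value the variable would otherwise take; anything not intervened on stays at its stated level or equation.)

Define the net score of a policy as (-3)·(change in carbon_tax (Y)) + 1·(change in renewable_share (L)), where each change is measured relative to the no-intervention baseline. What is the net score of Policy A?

Baseline:
  R = 129
  P = 64
  N = 43 − 4·129 + 2·64 = -345
  L = 237 − 3·129 + 5·(-345) = -1875
  Y = 122 − 3·129 − 5·(-1875) = 9110
Policy A (L + 64):
  R = 129
  P = 64
  N = 43 − 4·129 + 2·64 = -345
  L = 237 − 3·129 + 5·(-345) (+64 from intervention) = -1811
  Y = 122 − 3·129 − 5·(-1811) = 8790
ΔY = 8790 − 9110 = -320; ΔL = -1811 − (-1875) = 64
Score = (-3)·(-320) + 1·64 = 1024

1024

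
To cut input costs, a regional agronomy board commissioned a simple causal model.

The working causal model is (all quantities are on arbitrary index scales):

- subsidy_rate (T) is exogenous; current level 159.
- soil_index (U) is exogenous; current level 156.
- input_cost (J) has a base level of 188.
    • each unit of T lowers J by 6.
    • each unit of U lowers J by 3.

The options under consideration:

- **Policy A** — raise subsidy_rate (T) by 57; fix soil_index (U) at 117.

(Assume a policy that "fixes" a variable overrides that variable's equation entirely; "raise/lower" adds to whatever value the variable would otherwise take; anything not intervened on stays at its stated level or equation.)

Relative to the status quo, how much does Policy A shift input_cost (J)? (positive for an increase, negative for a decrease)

-225

Baseline:
  T = 159
  U = 156
  J = 188 − 6·159 − 3·156 = -1234
Policy A (T + 57, U := 117):
  T = 159 + 57 = 216
  U = 117
  J = 188 − 6·216 − 3·117 = -1459
Change in J: -1459 − (-1234) = -225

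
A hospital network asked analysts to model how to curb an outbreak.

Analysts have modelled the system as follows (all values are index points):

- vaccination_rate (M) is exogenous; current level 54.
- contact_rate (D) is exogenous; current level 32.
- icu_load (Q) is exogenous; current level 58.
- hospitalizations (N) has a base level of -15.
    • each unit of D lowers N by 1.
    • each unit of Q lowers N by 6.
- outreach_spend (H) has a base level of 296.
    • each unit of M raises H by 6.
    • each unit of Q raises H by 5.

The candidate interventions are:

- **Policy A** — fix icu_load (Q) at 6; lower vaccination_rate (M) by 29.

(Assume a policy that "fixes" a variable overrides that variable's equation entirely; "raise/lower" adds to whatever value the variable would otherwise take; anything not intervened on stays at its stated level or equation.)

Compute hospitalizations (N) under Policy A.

Policy A (Q := 6, M − 29):
  D = 32
  Q = 6
  N = -15 − 32 − 6·6 = -83

-83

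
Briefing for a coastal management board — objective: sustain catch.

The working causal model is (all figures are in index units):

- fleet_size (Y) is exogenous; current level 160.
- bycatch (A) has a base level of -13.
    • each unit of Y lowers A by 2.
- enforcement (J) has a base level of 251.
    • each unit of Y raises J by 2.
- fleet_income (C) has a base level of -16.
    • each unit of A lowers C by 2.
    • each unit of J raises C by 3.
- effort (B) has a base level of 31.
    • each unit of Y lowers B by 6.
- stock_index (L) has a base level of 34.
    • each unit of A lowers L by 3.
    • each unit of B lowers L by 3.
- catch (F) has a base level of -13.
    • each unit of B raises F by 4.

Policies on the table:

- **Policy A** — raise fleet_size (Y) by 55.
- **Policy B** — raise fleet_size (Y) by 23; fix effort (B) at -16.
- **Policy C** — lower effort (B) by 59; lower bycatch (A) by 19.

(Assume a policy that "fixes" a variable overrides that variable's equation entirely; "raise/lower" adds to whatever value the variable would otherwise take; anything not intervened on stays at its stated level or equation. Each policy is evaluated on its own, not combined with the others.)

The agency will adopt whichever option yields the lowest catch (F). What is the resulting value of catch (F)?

Policy A (Y + 55):
  Y = 160 + 55 = 215
  B = 31 − 6·215 = -1259
  F = -13 + 4·(-1259) = -5049
Policy B (Y + 23, B := -16):
  Y = 160 + 23 = 183
  B = -16
  F = -13 + 4·(-16) = -77
Policy C (B − 59, A − 19):
  Y = 160
  B = 31 − 6·160 (−59 from intervention) = -988
  F = -13 + 4·(-988) = -3965
Comparing — Policy A: F=-5049, Policy B: F=-77, Policy C: F=-3965. Lowest is -5049 (Policy A).

-5049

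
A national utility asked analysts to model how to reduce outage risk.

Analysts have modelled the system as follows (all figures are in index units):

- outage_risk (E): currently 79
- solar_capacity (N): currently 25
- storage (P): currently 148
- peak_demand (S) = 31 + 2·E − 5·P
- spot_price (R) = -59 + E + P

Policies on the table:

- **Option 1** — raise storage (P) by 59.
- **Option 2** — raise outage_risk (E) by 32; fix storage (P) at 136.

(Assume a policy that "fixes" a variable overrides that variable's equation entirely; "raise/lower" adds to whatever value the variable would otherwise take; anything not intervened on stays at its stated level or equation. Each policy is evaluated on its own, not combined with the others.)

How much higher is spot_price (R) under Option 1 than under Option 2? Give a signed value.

39

Option 1 (P + 59):
  E = 79
  P = 148 + 59 = 207
  R = -59 + 79 + 207 = 227
Option 2 (E + 32, P := 136):
  E = 79 + 32 = 111
  P = 136
  R = -59 + 111 + 136 = 188
R: 227 − 188 = 39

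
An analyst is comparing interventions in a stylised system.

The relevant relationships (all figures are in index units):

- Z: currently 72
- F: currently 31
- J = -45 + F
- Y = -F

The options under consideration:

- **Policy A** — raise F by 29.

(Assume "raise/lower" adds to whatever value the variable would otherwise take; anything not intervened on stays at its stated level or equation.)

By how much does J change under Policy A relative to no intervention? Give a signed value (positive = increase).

29

Baseline:
  F = 31
  J = -45 + 31 = -14
Policy A (F + 29):
  F = 31 + 29 = 60
  J = -45 + 60 = 15
Change in J: 15 − (-14) = 29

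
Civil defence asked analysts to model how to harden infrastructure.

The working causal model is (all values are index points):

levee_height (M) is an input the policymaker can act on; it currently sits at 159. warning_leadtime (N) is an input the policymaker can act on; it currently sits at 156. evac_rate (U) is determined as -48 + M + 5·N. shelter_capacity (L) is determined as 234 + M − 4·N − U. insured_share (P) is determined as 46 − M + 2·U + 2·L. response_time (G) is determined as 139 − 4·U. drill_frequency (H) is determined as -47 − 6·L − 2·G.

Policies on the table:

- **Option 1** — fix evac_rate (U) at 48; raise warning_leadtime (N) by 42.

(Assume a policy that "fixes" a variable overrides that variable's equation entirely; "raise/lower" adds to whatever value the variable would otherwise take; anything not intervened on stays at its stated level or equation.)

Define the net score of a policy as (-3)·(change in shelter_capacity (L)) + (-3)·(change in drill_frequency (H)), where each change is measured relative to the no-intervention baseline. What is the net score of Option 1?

Baseline:
  M = 159
  N = 156
  U = -48 + 159 + 5·156 = 891
  L = 234 + 159 − 4·156 − 891 = -1122
  G = 139 − 4·891 = -3425
  H = -47 − 6·(-1122) − 2·(-3425) = 13535
Option 1 (U := 48, N + 42):
  M = 159
  N = 156 + 42 = 198
  U = 48
  L = 234 + 159 − 4·198 − 48 = -447
  G = 139 − 4·48 = -53
  H = -47 − 6·(-447) − 2·(-53) = 2741
ΔL = -447 − (-1122) = 675; ΔH = 2741 − 13535 = -10794
Score = (-3)·675 + (-3)·(-10794) = 30357

30357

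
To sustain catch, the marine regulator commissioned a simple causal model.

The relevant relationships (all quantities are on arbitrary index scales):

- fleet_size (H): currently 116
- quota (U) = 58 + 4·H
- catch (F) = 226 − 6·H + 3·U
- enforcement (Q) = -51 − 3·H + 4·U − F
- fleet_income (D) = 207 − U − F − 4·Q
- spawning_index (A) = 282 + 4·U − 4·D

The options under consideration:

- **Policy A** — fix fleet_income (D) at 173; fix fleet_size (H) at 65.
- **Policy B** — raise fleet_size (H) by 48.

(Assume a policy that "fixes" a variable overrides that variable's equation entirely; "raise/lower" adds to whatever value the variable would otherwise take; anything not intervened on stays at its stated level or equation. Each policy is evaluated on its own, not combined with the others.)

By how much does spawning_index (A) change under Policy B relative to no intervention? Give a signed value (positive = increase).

Baseline:
  H = 116
  U = 58 + 4·116 = 522
  F = 226 − 6·116 + 3·522 = 1096
  Q = -51 − 3·116 + 4·522 − 1096 = 593
  D = 207 − 522 − 1096 − 4·593 = -3783
  A = 282 + 4·522 − 4·(-3783) = 17502
Policy B (H + 48):
  H = 116 + 48 = 164
  U = 58 + 4·164 = 714
  F = 226 − 6·164 + 3·714 = 1384
  Q = -51 − 3·164 + 4·714 − 1384 = 929
  D = 207 − 714 − 1384 − 4·929 = -5607
  A = 282 + 4·714 − 4·(-5607) = 25566
Change in A: 25566 − 17502 = 8064

8064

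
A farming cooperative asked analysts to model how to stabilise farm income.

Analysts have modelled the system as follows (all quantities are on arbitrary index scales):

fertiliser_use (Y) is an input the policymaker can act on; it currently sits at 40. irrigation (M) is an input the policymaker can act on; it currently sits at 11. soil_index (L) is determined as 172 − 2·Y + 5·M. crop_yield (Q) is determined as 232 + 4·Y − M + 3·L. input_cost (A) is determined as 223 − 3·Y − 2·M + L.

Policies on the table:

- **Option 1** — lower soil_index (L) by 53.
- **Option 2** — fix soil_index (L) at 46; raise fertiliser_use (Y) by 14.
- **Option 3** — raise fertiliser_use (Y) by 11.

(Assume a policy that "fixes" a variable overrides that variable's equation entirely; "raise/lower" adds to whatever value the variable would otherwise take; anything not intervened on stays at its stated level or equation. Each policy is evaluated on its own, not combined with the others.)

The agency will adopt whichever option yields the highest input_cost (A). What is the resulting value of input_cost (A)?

175

Option 1 (L − 53):
  Y = 40
  M = 11
  L = 172 − 2·40 + 5·11 (−53 from intervention) = 94
  A = 223 − 3·40 − 2·11 + 94 = 175
Option 2 (L := 46, Y + 14):
  Y = 40 + 14 = 54
  M = 11
  L = 46
  A = 223 − 3·54 − 2·11 + 46 = 85
Option 3 (Y + 11):
  Y = 40 + 11 = 51
  M = 11
  L = 172 − 2·51 + 5·11 = 125
  A = 223 − 3·51 − 2·11 + 125 = 173
Comparing — Option 1: A=175, Option 2: A=85, Option 3: A=173. Highest is 175 (Option 1).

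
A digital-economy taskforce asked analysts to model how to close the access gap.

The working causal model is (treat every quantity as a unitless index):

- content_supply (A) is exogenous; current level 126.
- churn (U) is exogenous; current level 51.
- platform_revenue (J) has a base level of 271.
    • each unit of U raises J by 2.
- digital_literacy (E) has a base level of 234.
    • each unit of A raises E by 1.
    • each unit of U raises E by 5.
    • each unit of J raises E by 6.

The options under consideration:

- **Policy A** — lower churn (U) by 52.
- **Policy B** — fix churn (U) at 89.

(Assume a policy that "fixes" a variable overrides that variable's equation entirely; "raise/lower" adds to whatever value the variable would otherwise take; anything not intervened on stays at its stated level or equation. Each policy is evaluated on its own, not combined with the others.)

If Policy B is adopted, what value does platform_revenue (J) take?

449

Policy B (U := 89):
  U = 89
  J = 271 + 2·89 = 449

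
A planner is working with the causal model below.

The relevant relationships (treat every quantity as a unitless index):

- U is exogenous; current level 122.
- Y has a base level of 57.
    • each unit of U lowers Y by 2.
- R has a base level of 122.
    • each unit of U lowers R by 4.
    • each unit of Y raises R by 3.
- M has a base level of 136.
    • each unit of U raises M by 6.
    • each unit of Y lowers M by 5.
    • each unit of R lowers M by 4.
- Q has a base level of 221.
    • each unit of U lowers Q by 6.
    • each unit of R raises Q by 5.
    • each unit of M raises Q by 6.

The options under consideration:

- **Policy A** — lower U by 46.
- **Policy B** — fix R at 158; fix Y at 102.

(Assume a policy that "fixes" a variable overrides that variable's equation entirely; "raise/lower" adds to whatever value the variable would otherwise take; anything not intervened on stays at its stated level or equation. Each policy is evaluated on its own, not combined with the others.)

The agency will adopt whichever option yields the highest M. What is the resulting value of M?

Policy A (U − 46):
  U = 122 − 46 = 76
  Y = 57 − 2·76 = -95
  R = 122 − 4·76 + 3·(-95) = -467
  M = 136 + 6·76 − 5·(-95) − 4·(-467) = 2935
Policy B (R := 158, Y := 102):
  U = 122
  Y = 102
  R = 158
  M = 136 + 6·122 − 5·102 − 4·158 = -274
Comparing — Policy A: M=2935, Policy B: M=-274. Highest is 2935 (Policy A).

2935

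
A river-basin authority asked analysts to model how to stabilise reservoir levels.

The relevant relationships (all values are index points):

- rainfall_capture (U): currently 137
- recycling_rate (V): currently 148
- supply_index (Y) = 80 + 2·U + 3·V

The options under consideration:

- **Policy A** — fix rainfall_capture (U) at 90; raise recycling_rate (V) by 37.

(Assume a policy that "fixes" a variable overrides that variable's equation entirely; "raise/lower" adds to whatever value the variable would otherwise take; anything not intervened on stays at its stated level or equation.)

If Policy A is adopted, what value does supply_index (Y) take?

815

Policy A (U := 90, V + 37):
  U = 90
  V = 148 + 37 = 185
  Y = 80 + 2·90 + 3·185 = 815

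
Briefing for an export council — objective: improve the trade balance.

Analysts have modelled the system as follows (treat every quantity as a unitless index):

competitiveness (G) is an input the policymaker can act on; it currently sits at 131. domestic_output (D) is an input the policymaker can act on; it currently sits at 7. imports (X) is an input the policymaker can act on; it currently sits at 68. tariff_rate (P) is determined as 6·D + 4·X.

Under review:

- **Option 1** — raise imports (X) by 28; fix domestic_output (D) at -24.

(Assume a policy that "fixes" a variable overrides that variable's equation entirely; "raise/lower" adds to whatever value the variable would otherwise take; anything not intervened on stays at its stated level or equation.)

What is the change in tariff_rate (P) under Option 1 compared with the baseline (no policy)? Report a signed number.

Baseline:
  D = 7
  X = 68
  P = 0 + 6·7 + 4·68 = 314
Option 1 (X + 28, D := -24):
  D = -24
  X = 68 + 28 = 96
  P = 0 + 6·(-24) + 4·96 = 240
Change in P: 240 − 314 = -74

-74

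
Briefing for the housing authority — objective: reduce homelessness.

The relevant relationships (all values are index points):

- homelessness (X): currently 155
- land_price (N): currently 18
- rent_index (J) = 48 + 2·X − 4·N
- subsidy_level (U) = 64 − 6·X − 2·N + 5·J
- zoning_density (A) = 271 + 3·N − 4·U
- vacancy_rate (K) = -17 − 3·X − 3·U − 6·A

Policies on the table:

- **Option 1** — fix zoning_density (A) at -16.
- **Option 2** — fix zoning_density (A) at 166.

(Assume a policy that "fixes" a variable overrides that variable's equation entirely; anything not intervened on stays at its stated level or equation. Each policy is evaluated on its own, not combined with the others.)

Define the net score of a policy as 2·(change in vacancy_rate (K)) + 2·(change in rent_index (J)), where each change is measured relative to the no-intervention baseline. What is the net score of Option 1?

-21252

Baseline:
  X = 155
  N = 18
  J = 48 + 2·155 − 4·18 = 286
  U = 64 − 6·155 − 2·18 + 5·286 = 528
  A = 271 + 3·18 − 4·528 = -1787
  K = -17 − 3·155 − 3·528 − 6·(-1787) = 8656
Option 1 (A := -16):
  X = 155
  N = 18
  J = 48 + 2·155 − 4·18 = 286
  U = 64 − 6·155 − 2·18 + 5·286 = 528
  A = -16
  K = -17 − 3·155 − 3·528 − 6·(-16) = -1970
ΔK = -1970 − 8656 = -10626; ΔJ = 286 − 286 = 0
Score = 2·(-10626) + 2·0 = -21252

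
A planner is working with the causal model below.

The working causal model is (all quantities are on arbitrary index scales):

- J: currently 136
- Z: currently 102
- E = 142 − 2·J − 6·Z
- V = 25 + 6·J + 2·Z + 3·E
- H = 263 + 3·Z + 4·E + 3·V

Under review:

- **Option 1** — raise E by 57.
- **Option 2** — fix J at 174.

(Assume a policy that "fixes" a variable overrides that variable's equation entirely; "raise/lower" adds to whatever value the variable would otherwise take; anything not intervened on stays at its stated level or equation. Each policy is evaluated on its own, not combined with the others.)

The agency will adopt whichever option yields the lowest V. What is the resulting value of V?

Option 1 (E + 57):
  J = 136
  Z = 102
  E = 142 − 2·136 − 6·102 (+57 from intervention) = -685
  V = 25 + 6·136 + 2·102 + 3·(-685) = -1010
Option 2 (J := 174):
  J = 174
  Z = 102
  E = 142 − 2·174 − 6·102 = -818
  V = 25 + 6·174 + 2·102 + 3·(-818) = -1181
Comparing — Option 1: V=-1010, Option 2: V=-1181. Lowest is -1181 (Option 2).

-1181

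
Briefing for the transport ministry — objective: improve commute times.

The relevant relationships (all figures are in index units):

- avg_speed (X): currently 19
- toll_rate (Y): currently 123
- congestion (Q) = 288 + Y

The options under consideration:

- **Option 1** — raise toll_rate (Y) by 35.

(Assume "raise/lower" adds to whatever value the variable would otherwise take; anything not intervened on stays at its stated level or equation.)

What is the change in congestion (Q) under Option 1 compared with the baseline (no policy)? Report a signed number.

Baseline:
  Y = 123
  Q = 288 + 123 = 411
Option 1 (Y + 35):
  Y = 123 + 35 = 158
  Q = 288 + 158 = 446
Change in Q: 446 − 411 = 35

35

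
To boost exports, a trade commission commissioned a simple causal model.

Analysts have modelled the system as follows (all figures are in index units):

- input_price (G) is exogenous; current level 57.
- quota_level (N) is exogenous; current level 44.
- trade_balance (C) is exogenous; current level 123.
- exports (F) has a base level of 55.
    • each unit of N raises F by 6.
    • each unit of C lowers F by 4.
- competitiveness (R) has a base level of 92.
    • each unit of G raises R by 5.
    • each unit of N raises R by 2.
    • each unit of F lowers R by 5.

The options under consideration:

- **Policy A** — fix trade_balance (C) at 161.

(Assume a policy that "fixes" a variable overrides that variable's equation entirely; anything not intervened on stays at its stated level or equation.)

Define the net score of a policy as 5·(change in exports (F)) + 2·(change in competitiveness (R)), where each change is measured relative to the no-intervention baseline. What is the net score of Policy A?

Baseline:
  G = 57
  N = 44
  C = 123
  F = 55 + 6·44 − 4·123 = -173
  R = 92 + 5·57 + 2·44 − 5·(-173) = 1330
Policy A (C := 161):
  G = 57
  N = 44
  C = 161
  F = 55 + 6·44 − 4·161 = -325
  R = 92 + 5·57 + 2·44 − 5·(-325) = 2090
ΔF = -325 − (-173) = -152; ΔR = 2090 − 1330 = 760
Score = 5·(-152) + 2·760 = 760

760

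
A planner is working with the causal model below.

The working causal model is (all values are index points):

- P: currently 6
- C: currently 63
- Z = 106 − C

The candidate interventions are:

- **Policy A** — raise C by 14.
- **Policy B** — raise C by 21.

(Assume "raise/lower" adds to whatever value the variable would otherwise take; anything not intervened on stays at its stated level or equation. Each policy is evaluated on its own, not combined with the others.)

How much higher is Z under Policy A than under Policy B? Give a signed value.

7

Policy A (C + 14):
  C = 63 + 14 = 77
  Z = 106 − 77 = 29
Policy B (C + 21):
  C = 63 + 21 = 84
  Z = 106 − 84 = 22
Z: 29 − 22 = 7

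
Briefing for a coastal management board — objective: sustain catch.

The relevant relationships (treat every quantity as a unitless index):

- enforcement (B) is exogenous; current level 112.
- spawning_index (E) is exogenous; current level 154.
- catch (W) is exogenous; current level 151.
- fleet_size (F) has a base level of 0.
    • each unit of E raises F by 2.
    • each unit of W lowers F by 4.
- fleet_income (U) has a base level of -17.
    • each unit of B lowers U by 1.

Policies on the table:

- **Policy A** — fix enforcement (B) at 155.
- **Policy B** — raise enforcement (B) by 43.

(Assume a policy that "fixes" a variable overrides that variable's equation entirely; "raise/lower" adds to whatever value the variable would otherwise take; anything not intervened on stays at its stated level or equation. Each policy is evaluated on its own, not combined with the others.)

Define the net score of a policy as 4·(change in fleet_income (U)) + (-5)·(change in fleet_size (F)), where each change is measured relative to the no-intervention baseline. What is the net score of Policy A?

Baseline:
  B = 112
  E = 154
  W = 151
  F = 0 + 2·154 − 4·151 = -296
  U = -17 − 112 = -129
Policy A (B := 155):
  B = 155
  E = 154
  W = 151
  F = 0 + 2·154 − 4·151 = -296
  U = -17 − 155 = -172
ΔU = -172 − (-129) = -43; ΔF = -296 − (-296) = 0
Score = 4·(-43) + (-5)·0 = -172

-172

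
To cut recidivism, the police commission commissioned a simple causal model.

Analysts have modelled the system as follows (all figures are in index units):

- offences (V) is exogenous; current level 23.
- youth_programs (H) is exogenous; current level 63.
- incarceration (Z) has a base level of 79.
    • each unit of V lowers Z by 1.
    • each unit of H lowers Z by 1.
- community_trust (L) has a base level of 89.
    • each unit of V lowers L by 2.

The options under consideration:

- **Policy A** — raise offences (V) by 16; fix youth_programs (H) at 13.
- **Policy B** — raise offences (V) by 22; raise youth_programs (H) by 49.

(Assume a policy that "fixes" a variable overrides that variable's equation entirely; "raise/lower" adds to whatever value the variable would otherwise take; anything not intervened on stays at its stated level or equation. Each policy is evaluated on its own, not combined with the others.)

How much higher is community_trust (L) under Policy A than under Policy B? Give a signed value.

Policy A (V + 16, H := 13):
  V = 23 + 16 = 39
  L = 89 − 2·39 = 11
Policy B (V + 22, H + 49):
  V = 23 + 22 = 45
  L = 89 − 2·45 = -1
L: 11 − (-1) = 12

12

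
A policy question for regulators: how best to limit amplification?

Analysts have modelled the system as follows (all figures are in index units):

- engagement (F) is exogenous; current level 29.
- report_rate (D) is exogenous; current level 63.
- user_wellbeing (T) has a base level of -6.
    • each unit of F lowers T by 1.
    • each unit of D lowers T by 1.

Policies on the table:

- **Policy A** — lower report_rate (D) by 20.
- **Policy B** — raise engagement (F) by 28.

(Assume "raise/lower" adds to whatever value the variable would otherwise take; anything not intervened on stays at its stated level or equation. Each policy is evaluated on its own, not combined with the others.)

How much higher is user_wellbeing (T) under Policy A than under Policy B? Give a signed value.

48

Policy A (D − 20):
  F = 29
  D = 63 − 20 = 43
  T = -6 − 29 − 43 = -78
Policy B (F + 28):
  F = 29 + 28 = 57
  D = 63
  T = -6 − 57 − 63 = -126
T: -78 − (-126) = 48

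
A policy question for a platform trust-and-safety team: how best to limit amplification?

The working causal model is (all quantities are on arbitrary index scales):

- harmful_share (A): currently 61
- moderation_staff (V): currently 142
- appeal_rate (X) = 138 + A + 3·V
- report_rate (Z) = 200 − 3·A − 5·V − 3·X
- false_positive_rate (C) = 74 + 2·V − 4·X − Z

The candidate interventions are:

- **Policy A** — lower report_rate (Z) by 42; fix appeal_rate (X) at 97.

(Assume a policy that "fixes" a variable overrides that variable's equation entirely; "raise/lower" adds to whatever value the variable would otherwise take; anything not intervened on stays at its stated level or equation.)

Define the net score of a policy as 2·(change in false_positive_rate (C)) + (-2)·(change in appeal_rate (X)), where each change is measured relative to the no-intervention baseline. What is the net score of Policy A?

Baseline:
  A = 61
  V = 142
  X = 138 + 61 + 3·142 = 625
  Z = 200 − 3·61 − 5·142 − 3·625 = -2568
  C = 74 + 2·142 − 4·625 − (-2568) = 426
Policy A (Z − 42, X := 97):
  A = 61
  V = 142
  X = 97
  Z = 200 − 3·61 − 5·142 − 3·97 (−42 from intervention) = -1026
  C = 74 + 2·142 − 4·97 − (-1026) = 996
ΔC = 996 − 426 = 570; ΔX = 97 − 625 = -528
Score = 2·570 + (-2)·(-528) = 2196

2196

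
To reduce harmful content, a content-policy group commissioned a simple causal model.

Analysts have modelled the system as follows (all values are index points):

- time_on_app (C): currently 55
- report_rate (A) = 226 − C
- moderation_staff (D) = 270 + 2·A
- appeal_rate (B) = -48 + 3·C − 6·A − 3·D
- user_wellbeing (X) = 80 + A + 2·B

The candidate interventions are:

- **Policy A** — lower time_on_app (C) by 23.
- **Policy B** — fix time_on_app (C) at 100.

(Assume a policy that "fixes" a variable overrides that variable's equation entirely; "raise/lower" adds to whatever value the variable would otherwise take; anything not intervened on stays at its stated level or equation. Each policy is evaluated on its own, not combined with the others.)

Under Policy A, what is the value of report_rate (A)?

Policy A (C − 23):
  C = 55 − 23 = 32
  A = 226 − 32 = 194

194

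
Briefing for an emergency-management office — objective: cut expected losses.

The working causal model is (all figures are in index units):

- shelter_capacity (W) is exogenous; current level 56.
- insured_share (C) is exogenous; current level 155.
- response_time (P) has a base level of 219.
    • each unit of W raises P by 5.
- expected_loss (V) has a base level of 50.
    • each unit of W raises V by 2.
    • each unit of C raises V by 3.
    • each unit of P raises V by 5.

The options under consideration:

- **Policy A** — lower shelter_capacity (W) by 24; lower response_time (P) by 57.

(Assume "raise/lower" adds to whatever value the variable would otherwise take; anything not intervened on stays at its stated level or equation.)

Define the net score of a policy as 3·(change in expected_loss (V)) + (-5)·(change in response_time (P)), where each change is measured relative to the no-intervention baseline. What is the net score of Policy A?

Baseline:
  W = 56
  C = 155
  P = 219 + 5·56 = 499
  V = 50 + 2·56 + 3·155 + 5·499 = 3122
Policy A (W − 24, P − 57):
  W = 56 − 24 = 32
  C = 155
  P = 219 + 5·32 (−57 from intervention) = 322
  V = 50 + 2·32 + 3·155 + 5·322 = 2189
ΔV = 2189 − 3122 = -933; ΔP = 322 − 499 = -177
Score = 3·(-933) + (-5)·(-177) = -1914

-1914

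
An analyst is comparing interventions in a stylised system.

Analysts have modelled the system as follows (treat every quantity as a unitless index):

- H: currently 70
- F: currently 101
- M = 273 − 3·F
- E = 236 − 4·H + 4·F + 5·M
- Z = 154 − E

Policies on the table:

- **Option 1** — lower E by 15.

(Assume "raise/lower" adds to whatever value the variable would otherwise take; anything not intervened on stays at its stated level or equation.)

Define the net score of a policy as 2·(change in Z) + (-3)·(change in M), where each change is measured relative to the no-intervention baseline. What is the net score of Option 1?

30

Baseline:
  H = 70
  F = 101
  M = 273 − 3·101 = -30
  E = 236 − 4·70 + 4·101 + 5·(-30) = 210
  Z = 154 − 210 = -56
Option 1 (E − 15):
  H = 70
  F = 101
  M = 273 − 3·101 = -30
  E = 236 − 4·70 + 4·101 + 5·(-30) (−15 from intervention) = 195
  Z = 154 − 195 = -41
ΔZ = -41 − (-56) = 15; ΔM = -30 − (-30) = 0
Score = 2·15 + (-3)·0 = 30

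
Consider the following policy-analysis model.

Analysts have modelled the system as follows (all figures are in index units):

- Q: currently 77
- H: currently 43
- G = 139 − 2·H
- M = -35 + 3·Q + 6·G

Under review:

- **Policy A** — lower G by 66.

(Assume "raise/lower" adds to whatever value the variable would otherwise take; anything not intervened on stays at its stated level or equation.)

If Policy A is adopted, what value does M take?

Policy A (G − 66):
  Q = 77
  H = 43
  G = 139 − 2·43 (−66 from intervention) = -13
  M = -35 + 3·77 + 6·(-13) = 118

118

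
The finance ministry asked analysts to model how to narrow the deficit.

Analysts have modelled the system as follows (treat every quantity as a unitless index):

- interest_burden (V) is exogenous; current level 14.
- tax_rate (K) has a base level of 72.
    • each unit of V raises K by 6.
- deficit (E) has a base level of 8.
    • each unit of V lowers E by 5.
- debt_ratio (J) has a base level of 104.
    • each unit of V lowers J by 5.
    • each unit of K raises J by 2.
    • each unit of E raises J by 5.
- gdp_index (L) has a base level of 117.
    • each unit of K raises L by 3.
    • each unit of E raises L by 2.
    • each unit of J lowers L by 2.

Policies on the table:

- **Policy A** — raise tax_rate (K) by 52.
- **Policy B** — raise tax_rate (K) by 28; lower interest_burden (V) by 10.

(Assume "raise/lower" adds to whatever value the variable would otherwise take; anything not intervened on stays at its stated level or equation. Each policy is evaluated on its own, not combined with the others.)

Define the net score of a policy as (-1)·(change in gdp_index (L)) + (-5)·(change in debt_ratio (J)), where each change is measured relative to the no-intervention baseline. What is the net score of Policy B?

Baseline:
  V = 14
  K = 72 + 6·14 = 156
  E = 8 − 5·14 = -62
  J = 104 − 5·14 + 2·156 + 5·(-62) = 36
  L = 117 + 3·156 + 2·(-62) − 2·36 = 389
Policy B (K + 28, V − 10):
  V = 14 − 10 = 4
  K = 72 + 6·4 (+28 from intervention) = 124
  E = 8 − 5·4 = -12
  J = 104 − 5·4 + 2·124 + 5·(-12) = 272
  L = 117 + 3·124 + 2·(-12) − 2·272 = -79
ΔL = -79 − 389 = -468; ΔJ = 272 − 36 = 236
Score = (-1)·(-468) + (-5)·236 = -712

-712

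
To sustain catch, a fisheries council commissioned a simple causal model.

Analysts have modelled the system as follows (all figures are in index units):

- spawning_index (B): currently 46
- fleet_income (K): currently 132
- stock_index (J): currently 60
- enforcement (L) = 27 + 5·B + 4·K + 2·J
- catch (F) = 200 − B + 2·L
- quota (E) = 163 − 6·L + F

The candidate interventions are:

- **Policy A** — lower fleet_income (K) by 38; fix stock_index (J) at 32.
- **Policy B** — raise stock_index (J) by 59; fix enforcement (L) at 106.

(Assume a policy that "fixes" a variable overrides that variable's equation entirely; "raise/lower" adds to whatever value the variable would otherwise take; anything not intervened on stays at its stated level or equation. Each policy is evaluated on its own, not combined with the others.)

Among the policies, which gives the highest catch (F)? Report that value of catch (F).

1548

Policy A (K − 38, J := 32):
  B = 46
  K = 132 − 38 = 94
  J = 32
  L = 27 + 5·46 + 4·94 + 2·32 = 697
  F = 200 − 46 + 2·697 = 1548
Policy B (J + 59, L := 106):
  B = 46
  K = 132
  J = 60 + 59 = 119
  L = 106
  F = 200 − 46 + 2·106 = 366
Comparing — Policy A: F=1548, Policy B: F=366. Highest is 1548 (Policy A).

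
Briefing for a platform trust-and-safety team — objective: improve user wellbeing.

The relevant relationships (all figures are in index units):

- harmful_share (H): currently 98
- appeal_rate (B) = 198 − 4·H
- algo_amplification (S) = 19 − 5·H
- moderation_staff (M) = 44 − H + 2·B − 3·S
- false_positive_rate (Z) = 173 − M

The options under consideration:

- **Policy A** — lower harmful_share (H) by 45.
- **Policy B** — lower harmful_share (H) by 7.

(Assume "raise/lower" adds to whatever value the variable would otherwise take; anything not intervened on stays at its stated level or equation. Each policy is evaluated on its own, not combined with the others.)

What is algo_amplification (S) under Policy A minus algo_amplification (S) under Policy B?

190

Policy A (H − 45):
  H = 98 − 45 = 53
  S = 19 − 5·53 = -246
Policy B (H − 7):
  H = 98 − 7 = 91
  S = 19 − 5·91 = -436
S: -246 − (-436) = 190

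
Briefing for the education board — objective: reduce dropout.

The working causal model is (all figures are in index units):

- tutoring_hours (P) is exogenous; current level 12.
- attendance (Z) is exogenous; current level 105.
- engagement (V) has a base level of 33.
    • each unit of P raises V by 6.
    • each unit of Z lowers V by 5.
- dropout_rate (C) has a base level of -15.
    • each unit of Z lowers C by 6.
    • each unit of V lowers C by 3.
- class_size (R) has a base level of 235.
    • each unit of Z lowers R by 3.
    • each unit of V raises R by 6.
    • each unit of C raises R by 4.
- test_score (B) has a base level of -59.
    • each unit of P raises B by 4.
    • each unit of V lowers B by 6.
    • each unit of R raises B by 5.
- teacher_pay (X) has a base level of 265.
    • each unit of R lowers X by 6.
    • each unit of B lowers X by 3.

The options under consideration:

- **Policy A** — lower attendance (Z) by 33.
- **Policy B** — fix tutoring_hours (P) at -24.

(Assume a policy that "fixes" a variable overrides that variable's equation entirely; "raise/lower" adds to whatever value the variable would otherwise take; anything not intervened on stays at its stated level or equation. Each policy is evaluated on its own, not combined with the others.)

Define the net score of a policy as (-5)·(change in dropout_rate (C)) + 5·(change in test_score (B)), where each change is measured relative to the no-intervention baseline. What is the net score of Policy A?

Baseline:
  P = 12
  Z = 105
  V = 33 + 6·12 − 5·105 = -420
  C = -15 − 6·105 − 3·(-420) = 615
  R = 235 − 3·105 + 6·(-420) + 4·615 = -140
  B = -59 + 4·12 − 6·(-420) + 5·(-140) = 1809
Policy A (Z − 33):
  P = 12
  Z = 105 − 33 = 72
  V = 33 + 6·12 − 5·72 = -255
  C = -15 − 6·72 − 3·(-255) = 318
  R = 235 − 3·72 + 6·(-255) + 4·318 = -239
  B = -59 + 4·12 − 6·(-255) + 5·(-239) = 324
ΔC = 318 − 615 = -297; ΔB = 324 − 1809 = -1485
Score = (-5)·(-297) + 5·(-1485) = -5940

-5940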